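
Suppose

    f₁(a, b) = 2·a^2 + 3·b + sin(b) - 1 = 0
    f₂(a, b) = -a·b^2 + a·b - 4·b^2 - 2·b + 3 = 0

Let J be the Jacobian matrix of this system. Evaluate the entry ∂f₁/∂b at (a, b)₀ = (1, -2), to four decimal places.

∂f₁/∂b = cos(b) + 3.
At (1, -2) this is 2.5839.

2.5839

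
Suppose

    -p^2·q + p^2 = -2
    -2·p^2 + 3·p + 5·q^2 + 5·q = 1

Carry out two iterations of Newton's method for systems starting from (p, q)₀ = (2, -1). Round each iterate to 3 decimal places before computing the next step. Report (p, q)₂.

(-0.244, -0.785)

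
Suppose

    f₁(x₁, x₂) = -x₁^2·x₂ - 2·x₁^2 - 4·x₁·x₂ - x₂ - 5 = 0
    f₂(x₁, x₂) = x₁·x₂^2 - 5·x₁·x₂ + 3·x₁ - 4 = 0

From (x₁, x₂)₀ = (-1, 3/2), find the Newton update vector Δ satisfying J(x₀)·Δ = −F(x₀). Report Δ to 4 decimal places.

At (-1, 3/2): F = (-4.0000, -1.7500).
Jacobian J = [[-2·x₁·x₂ - 4·x₁ - 4·x₂, -x₁^2 - 4·x₁ - 1], [x₂^2 - 5·x₂ + 3, 2·x₁·x₂ - 5·x₁]].
At the point, J = [[1.0000, 2.0000], [-2.2500, 2.0000]] (det J = 6.5000).
Solving J·Δ = −F gives Δ = (0.6923, 1.6538).

(0.6923, 1.6538)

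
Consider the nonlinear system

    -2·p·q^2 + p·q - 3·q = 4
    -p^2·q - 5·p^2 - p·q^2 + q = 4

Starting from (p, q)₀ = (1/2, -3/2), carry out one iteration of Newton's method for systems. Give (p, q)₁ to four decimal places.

At (1/2, -3/2): F = (-2.5000, -7.5000).
Jacobian J = [[-2·q^2 + q, -4·p·q + p - 3], [-2·p·q - 10·p - q^2, -p^2 - 2·p·q + 1]].
At the point, J = [[-6.0000, 0.5000], [-5.7500, 2.2500]] (det J = -10.6250).
Solving J·Δ = −F gives Δ = (-0.1765, 2.8824).
Then the next iterate is (p, q)₁ = (0.3235, 1.3824).

(0.3235, 1.3824)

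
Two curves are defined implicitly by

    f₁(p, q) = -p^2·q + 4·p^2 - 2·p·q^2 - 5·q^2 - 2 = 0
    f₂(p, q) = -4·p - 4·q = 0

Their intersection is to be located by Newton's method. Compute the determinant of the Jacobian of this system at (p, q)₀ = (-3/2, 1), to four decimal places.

J = [[-2·p·q + 8·p - 2·q^2, -p^2 - 4·p·q - 10·q], [-4, -4]].
At the point, J = [[-11.0000, -6.2500], [-4.0000, -4.0000]].
det J = 19.0000.

19.0000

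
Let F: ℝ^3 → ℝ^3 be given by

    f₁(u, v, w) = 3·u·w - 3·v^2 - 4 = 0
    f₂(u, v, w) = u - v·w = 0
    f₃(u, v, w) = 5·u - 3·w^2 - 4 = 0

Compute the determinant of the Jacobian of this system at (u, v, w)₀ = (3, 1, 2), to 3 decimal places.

192.000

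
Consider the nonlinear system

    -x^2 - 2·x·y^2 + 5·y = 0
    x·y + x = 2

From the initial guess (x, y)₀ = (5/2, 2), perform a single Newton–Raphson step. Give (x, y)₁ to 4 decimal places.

(-0.8500, 3.8200)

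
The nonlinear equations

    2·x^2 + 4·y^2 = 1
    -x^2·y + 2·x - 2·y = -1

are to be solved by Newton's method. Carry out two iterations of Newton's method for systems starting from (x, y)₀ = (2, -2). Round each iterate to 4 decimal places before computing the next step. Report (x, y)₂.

(-0.5727, -1.0254)

At (2, -2): F = (23.0000, 17.0000).
Jacobian J = [[4·x, 8·y], [-2·x·y + 2, -x^2 - 2]].
At the point, J = [[8.0000, -16.0000], [10.0000, -6.0000]] (det J = 112.0000).
Solving J·Δ = −F gives Δ = (-1.1964, 0.8393).
Then the next iterate is (x, y)₁ = (0.8036, -1.1607).
Round to (0.8036, -1.1607) and repeat: F = (5.680444, 5.678149), J = [[3.2144, -9.2856], [3.865477, -2.645773]].
Δ = (-1.3763, 0.1353), so (x, y)₂ = (-0.5727, -1.0254).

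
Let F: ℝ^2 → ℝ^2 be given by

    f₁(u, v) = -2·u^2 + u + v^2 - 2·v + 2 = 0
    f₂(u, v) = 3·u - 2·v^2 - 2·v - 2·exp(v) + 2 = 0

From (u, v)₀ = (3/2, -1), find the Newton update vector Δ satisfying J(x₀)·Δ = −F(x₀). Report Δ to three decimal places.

(-4.505, 6.132)

At (3/2, -1): F = (2.000, 5.76424).
Jacobian J = [[-4·u + 1, 2·v - 2], [3, -4·v - 2·exp(v) - 2]].
At the point, J = [[-5.000, -4.000], [3.000, 1.26424]] (det J = 5.67879).
Solving J·Δ = −F gives Δ = (-4.505, 6.132).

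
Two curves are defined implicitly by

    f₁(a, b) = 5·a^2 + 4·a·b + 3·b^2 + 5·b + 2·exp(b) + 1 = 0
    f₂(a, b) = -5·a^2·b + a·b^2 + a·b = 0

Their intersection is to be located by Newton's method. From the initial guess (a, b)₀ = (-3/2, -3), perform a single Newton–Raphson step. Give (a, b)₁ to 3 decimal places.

(-1.014, -1.453)

At (-3/2, -3): F = (42.34957, 24.750).
Jacobian J = [[10·a + 4·b, 4·a + 6·b + 2·exp(b) + 5], [-10·a·b + b^2 + b, -5·a^2 + 2·a·b + a]].
At the point, J = [[-27.000, -18.90043], [-39.000, -3.750]] (det J = -635.86661).
Solving J·Δ = −F gives Δ = (0.486, 1.547).
Then the next iterate is (a, b)₁ = (-1.014, -1.453).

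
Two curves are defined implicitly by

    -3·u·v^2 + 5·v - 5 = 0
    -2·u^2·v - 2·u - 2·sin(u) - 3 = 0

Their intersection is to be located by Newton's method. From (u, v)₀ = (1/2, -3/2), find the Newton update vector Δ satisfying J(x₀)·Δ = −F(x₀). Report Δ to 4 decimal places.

(-4.5427, -1.5567)

At (1/2, -3/2): F = (-15.8750, -4.208851).
Jacobian J = [[-3·v^2, -6·u·v + 5], [-4·u·v - 2·cos(u) - 2, -2·u^2]].
At the point, J = [[-6.7500, 9.5000], [-0.755165, -0.5000]] (det J = 10.549069).
Solving J·Δ = −F gives Δ = (-4.5427, -1.5567).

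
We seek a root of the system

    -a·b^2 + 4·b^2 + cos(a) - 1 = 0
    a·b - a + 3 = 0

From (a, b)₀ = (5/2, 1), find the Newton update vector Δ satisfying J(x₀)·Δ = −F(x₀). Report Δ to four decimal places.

(-2.4405, -1.2000)

At (5/2, 1): F = (-0.301144, 3.0000).
Jacobian J = [[-b^2 - sin(a), -2·a·b + 8·b], [b - 1, a]].
At the point, J = [[-1.598472, 3.0000], [0.0000, 2.5000]] (det J = -3.996180).
Solving J·Δ = −F gives Δ = (-2.4405, -1.2000).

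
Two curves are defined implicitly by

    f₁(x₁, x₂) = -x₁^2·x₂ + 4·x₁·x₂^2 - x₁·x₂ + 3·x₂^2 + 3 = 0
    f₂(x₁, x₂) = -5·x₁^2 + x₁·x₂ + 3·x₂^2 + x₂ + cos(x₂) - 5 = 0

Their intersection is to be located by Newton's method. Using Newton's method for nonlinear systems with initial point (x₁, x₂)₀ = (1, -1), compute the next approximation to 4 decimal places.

At (1, -1): F = (12.0000, -8.459698).
Jacobian J = [[-2·x₁·x₂ + 4·x₂^2 - x₂, -x₁^2 + 8·x₁·x₂ - x₁ + 6·x₂], [-10·x₁ + x₂, x₁ + 6·x₂ - sin(x₂) + 1]].
At the point, J = [[7.0000, -16.0000], [-11.0000, -3.158529]] (det J = -198.109703).
Solving J·Δ = −F gives Δ = (-0.8746, 0.3674).
Then the next iterate is (x₁, x₂)₁ = (0.1254, -0.6326).

(0.1254, -0.6326)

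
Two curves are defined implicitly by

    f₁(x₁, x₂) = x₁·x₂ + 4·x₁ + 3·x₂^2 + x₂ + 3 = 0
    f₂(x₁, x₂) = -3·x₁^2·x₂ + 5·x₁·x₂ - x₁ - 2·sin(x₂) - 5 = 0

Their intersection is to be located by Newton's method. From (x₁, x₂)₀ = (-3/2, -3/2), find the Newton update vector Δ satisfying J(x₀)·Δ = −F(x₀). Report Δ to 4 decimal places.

At (-3/2, -3/2): F = (4.5000, 19.869990).
Jacobian J = [[x₂ + 4, x₁ + 6·x₂ + 1], [-6·x₁·x₂ + 5·x₂ - 1, -3·x₁^2 + 5·x₁ - 2·cos(x₂)]].
At the point, J = [[2.5000, -9.5000], [-22.0000, -14.391474]] (det J = -244.978686).
Solving J·Δ = −F gives Δ = (0.5062, 0.6069).

(0.5062, 0.6069)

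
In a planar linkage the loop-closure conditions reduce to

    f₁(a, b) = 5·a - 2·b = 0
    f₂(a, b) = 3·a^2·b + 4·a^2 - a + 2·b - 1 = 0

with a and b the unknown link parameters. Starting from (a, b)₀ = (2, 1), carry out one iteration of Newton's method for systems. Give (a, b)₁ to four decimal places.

At (2, 1): F = (8.0000, 27.0000).
Jacobian J = [[5, -2], [6·a·b + 8·a - 1, 3·a^2 + 2]].
At the point, J = [[5.0000, -2.0000], [27.0000, 14.0000]] (det J = 124.0000).
Solving J·Δ = −F gives Δ = (-1.3387, 0.6532).
Then the next iterate is (a, b)₁ = (0.6613, 1.6532).

(0.6613, 1.6532)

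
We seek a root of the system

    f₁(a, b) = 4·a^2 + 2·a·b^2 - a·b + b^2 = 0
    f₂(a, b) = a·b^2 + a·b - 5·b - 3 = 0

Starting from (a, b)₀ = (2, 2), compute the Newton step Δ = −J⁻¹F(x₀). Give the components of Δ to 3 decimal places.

(-89.000, 107.000)

At (2, 2): F = (32.000, -1.000).
Jacobian J = [[8·a + 2·b^2 - b, 4·a·b - a + 2·b], [b^2 + b, 2·a·b + a - 5]].
At the point, J = [[22.000, 18.000], [6.000, 5.000]] (det J = 2.000).
Solving J·Δ = −F gives Δ = (-89.000, 107.000).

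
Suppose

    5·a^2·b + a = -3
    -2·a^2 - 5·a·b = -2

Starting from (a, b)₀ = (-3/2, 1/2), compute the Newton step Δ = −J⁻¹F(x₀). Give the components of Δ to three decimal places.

(0.447, -0.375)

At (-3/2, 1/2): F = (7.125, 1.250).
Jacobian J = [[10·a·b + 1, 5·a^2], [-4·a - 5·b, -5·a]].
At the point, J = [[-6.500, 11.250], [3.500, 7.500]] (det J = -88.125).
Solving J·Δ = −F gives Δ = (0.447, -0.375).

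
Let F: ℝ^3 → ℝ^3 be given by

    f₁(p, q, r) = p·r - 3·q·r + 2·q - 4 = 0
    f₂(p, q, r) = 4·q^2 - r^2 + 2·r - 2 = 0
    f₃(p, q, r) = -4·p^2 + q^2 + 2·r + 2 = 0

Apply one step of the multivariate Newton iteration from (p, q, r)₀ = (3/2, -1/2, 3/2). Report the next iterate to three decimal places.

At (3/2, -1/2, 3/2): F = (-0.500, -0.250, -3.750).
Jacobian J = [[r, -3·r + 2, p - 3·q], [0, 8·q, -2·r + 2], [-8·p, 2·q, 2]].
At the point, J = [[1.500, -2.500, 3.000], [0.000, -4.000, -1.000], [-12.000, -1.000, 2.000]] (det J = -187.500).
Solving J·Δ = −F gives Δ = (-0.269, -0.114, 0.206).
Then the next iterate is (p, q, r)₁ = (1.231, -0.614, 1.706).

(1.231, -0.614, 1.706)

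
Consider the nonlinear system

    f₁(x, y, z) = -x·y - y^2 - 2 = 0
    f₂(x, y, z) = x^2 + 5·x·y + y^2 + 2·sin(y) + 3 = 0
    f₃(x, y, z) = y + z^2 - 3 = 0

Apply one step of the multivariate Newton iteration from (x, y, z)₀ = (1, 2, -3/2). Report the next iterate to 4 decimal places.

(0.2270, 0.7092, -1.5136)

At (1, 2, -3/2): F = (-8.0000, 19.818595, 1.2500).
Jacobian J = [[-y, -x - 2·y, 0], [2·x + 5·y, 5·x + 2·y + 2·cos(y), 0], [0, 1, 2·z]].
At the point, J = [[-2.0000, -5.0000, 0.0000], [12.0000, 8.167706, 0.0000], [0.0000, 1.0000, -3.0000]] (det J = -130.993762).
Solving J·Δ = −F gives Δ = (-0.7730, -1.2908, -0.0136).
Then the next iterate is (x, y, z)₁ = (0.2270, 0.7092, -1.5136).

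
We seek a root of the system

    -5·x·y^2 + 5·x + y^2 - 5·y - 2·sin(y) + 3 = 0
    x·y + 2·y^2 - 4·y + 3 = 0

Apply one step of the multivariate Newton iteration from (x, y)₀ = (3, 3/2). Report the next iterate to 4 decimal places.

(-1.2540, 1.5762)

At (3, 3/2): F = (-22.994990, 6.0000).
Jacobian J = [[-5·y^2 + 5, -10·x·y + 2·y - 2·cos(y) - 5], [y, x + 4·y - 4]].
At the point, J = [[-6.2500, -47.141474], [1.5000, 5.0000]] (det J = 39.462212).
Solving J·Δ = −F gives Δ = (-4.2540, 0.0762).
Then the next iterate is (x, y)₁ = (-1.2540, 1.5762).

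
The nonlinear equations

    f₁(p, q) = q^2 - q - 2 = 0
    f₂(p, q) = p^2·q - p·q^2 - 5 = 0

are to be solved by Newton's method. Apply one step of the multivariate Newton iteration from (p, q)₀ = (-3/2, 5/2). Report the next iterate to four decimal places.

(-1.0830, 2.0625)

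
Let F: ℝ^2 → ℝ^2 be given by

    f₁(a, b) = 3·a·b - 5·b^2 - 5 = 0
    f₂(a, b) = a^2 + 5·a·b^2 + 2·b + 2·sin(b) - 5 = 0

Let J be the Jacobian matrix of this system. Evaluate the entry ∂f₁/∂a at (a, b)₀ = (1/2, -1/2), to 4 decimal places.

-1.5000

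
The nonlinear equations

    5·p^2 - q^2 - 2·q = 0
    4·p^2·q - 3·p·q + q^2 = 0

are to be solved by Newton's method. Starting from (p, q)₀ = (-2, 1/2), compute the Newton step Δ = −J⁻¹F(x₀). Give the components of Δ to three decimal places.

(0.952, -0.096)

At (-2, 1/2): F = (18.750, 11.250).
Jacobian J = [[10·p, -2·q - 2], [8·p·q - 3·q, 4·p^2 - 3·p + 2·q]].
At the point, J = [[-20.000, -3.000], [-9.500, 23.000]] (det J = -488.500).
Solving J·Δ = −F gives Δ = (0.952, -0.096).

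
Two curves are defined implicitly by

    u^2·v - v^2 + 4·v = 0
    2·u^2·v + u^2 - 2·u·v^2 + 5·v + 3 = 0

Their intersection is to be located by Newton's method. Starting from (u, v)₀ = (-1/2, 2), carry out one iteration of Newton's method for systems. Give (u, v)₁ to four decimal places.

At (-1/2, 2): F = (4.5000, 18.2500).
Jacobian J = [[2·u·v, u^2 - 2·v + 4], [4·u·v + 2·u - 2·v^2, 2·u^2 - 4·u·v + 5]].
At the point, J = [[-2.0000, 0.2500], [-13.0000, 9.5000]] (det J = -15.7500).
Solving J·Δ = −F gives Δ = (2.4246, 1.3968).
Then the next iterate is (u, v)₁ = (1.9246, 3.3968).

(1.9246, 3.3968)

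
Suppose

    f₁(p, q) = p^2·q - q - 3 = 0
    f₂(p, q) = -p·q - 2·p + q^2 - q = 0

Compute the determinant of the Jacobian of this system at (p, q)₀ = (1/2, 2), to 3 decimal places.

2.000

J = [[2·p·q, p^2 - 1], [-q - 2, -p + 2·q - 1]].
At the point, J = [[2.000, -0.750], [-4.000, 2.500]].
det J = 2.000.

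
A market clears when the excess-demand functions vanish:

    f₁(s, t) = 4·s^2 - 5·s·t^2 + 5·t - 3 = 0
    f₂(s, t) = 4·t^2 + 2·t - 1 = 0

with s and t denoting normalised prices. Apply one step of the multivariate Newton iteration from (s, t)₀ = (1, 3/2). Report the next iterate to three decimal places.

(2.571, 0.714)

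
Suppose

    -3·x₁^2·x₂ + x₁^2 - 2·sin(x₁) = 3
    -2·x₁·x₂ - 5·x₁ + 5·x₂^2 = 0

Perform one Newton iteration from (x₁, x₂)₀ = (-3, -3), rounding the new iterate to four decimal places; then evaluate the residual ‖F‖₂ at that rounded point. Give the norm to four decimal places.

27.1756

At (-3, -3): F = (87.282240, 42.0000).
Jacobian J = [[-6·x₁·x₂ + 2·x₁ - 2·cos(x₁), -3·x₁^2], [-2·x₂ - 5, -2·x₁ + 10·x₂]].
At the point, J = [[-58.020015, -27.0000], [1.0000, -24.0000]] (det J = 1419.480360).
Solving J·Δ = −F gives Δ = (0.6768, 1.7782).
Then the next iterate is (x₁, x₂)₁ = (-2.3232, -1.2218).
Re-evaluating at (-2.3232, -1.2218): F = (23.640465, 13.403005), so ‖F‖₂ = 27.1756.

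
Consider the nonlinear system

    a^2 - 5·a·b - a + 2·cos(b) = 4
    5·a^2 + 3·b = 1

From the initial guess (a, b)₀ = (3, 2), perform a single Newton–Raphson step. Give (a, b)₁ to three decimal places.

(1.459, 0.744)

At (3, 2): F = (-28.83229, 50.000).
Jacobian J = [[2·a - 5·b - 1, -5·a - 2·sin(b)], [10·a, 3]].
At the point, J = [[-5.000, -16.81859], [30.000, 3.000]] (det J = 489.55785).
Solving J·Δ = −F gives Δ = (-1.541, -1.256).
Then the next iterate is (a, b)₁ = (1.459, 0.744).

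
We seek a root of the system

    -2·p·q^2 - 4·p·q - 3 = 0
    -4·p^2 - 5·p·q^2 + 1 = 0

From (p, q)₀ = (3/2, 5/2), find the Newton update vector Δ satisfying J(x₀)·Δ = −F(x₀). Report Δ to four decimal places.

(3.5000, -5.5000)

At (3/2, 5/2): F = (-36.7500, -54.8750).
Jacobian J = [[-2·q^2 - 4·q, -4·p·q - 4·p], [-8·p - 5·q^2, -10·p·q]].
At the point, J = [[-22.5000, -21.0000], [-43.2500, -37.5000]] (det J = -64.5000).
Solving J·Δ = −F gives Δ = (3.5000, -5.5000).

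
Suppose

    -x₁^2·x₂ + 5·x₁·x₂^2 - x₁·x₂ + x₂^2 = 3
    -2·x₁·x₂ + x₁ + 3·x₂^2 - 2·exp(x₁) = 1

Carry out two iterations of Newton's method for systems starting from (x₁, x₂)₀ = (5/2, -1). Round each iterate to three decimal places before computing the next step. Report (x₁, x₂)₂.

(0.894, -0.684)

At (5/2, -1): F = (19.250, -14.86499).
Jacobian J = [[-2·x₁·x₂ + 5·x₂^2 - x₂, -x₁^2 + 10·x₁·x₂ - x₁ + 2·x₂], [-2·x₂ - 2·exp(x₁) + 1, -2·x₁ + 6·x₂]].
At the point, J = [[11.000, -35.750], [-21.36499, -11.000]] (det J = -884.79832).
Solving J·Δ = −F gives Δ = (-0.840, 0.280).
Then the next iterate is (x₁, x₂)₁ = (1.660, -0.720).
Round to (1.660, -0.720) and repeat: F = (5.00035, -5.91302), J = [[5.70240, -17.80760], [-8.07862, -7.640]].
Δ = (-0.766, 0.036), so (x₁, x₂)₂ = (0.894, -0.684).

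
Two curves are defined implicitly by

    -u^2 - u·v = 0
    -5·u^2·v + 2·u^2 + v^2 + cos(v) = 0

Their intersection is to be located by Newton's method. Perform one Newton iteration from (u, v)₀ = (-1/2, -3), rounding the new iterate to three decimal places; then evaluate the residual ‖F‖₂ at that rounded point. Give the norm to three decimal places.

At (-1/2, -3): F = (-1.750, 12.26001).
Jacobian J = [[-2·u - v, -u], [-10·u·v + 4·u, -5·u^2 + 2·v - sin(v)]].
At the point, J = [[4.000, 0.500], [-17.000, -7.10888]] (det J = -19.93552).
Solving J·Δ = −F gives Δ = (0.317, 0.968).
Then the next iterate is (u, v)₁ = (-0.183, -2.032).
Re-evaluating at (-0.183, -2.032): F = (-0.40535, 4.09122), so ‖F‖₂ = 4.111.

4.111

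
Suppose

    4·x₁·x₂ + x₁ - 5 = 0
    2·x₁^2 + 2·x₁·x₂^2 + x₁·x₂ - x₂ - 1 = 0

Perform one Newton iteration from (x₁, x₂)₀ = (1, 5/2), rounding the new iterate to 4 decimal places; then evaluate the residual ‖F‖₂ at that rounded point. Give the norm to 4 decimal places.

3.7958

At (1, 5/2): F = (6.0000, 13.5000).
Jacobian J = [[4·x₂ + 1, 4·x₁], [4·x₁ + 2·x₂^2 + x₂, 4·x₁·x₂ + x₁ - 1]].
At the point, J = [[11.0000, 4.0000], [19.0000, 10.0000]] (det J = 34.0000).
Solving J·Δ = −F gives Δ = (-0.1765, -1.0147).
Then the next iterate is (x₁, x₂)₁ = (0.8235, 1.4853).
Re-evaluating at (0.8235, 1.4853): F = (0.716078, 3.727622), so ‖F‖₂ = 3.7958.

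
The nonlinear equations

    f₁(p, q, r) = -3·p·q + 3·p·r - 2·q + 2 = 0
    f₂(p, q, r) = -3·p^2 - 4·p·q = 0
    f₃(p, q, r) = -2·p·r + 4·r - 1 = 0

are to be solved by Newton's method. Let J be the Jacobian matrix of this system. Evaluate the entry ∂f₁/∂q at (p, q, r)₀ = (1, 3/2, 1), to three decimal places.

∂f₁/∂q = -3·p - 2.
At (1, 3/2, 1) this is -5.000.

-5.000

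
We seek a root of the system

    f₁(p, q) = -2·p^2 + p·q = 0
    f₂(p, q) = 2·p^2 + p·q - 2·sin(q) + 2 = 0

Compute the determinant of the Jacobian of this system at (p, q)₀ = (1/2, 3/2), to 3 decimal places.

-1.929

J = [[-4·p + q, p], [4·p + q, p - 2·cos(q)]].
At the point, J = [[-0.500, 0.500], [3.500, 0.35853]].
det J = -1.929.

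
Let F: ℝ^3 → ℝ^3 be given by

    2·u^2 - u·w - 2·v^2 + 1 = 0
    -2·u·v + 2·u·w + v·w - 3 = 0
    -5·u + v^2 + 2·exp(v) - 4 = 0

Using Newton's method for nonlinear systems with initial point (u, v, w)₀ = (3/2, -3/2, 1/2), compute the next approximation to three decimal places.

(5.113, -12.022, -28.173)

At (3/2, -3/2, 1/2): F = (0.250, 2.250, -8.80374).
Jacobian J = [[4·u - w, -4·v, -u], [-2·v + 2·w, -2·u + w, 2·u + v], [-5, 2·v + 2·exp(v), 0]].
At the point, J = [[5.500, 6.000, -1.500], [4.000, -2.500, 1.500], [-5.000, -2.55374, 0.000]] (det J = 10.14079).
Solving J·Δ = −F gives Δ = (3.613, -10.522, -28.673).
Then the next iterate is (u, v, w)₁ = (5.113, -12.022, -28.173).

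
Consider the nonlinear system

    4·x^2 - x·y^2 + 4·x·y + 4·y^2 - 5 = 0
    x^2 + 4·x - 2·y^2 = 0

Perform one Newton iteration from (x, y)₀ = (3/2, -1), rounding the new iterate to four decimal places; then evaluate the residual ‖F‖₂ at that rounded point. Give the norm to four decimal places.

At (3/2, -1): F = (0.5000, 6.2500).
Jacobian J = [[8·x - y^2 + 4·y, -2·x·y + 4·x + 8·y], [2·x + 4, -4·y]].
At the point, J = [[7.0000, 1.0000], [7.0000, 4.0000]] (det J = 21.0000).
Solving J·Δ = −F gives Δ = (0.2024, -1.9167).
Then the next iterate is (x, y)₁ = (1.7024, -2.9167).
Re-evaluating at (1.7024, -2.9167): F = (6.277105, -7.306512), so ‖F‖₂ = 9.6326.

9.6326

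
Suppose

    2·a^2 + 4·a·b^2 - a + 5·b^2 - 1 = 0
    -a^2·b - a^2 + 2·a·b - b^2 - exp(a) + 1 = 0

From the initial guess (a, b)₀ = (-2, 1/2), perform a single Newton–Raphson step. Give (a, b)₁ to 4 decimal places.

At (-2, 1/2): F = (8.2500, -7.385335).
Jacobian J = [[4·a + 4·b^2 - 1, 8·a·b + 10·b], [-2·a·b - 2·a + 2·b - exp(a), -a^2 + 2·a - 2·b]].
At the point, J = [[-8.0000, -3.0000], [6.864665, -9.0000]] (det J = 92.593994).
Solving J·Δ = −F gives Δ = (1.0412, -0.0265).
Then the next iterate is (a, b)₁ = (-0.9588, 0.4735).

(-0.9588, 0.4735)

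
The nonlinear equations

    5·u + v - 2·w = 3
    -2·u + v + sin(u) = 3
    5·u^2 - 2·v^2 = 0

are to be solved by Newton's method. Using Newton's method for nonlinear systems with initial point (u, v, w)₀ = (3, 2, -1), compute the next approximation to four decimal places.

At (3, 2, -1): F = (16.0000, -6.858880, 37.0000).
Jacobian J = [[5, 1, -2], [cos(u) - 2, 1, 0], [10·u, -4·v, 0]].
At the point, J = [[5.0000, 1.0000, -2.0000], [-2.989992, 1.0000, 0.0000], [30.0000, -8.0000, 0.0000]] (det J = 12.160120).
Solving J·Δ = −F gives Δ = (2.9393, 15.6473, 23.1719).
Then the next iterate is (u, v, w)₁ = (5.9393, 17.6473, 22.1719).

(5.9393, 17.6473, 22.1719)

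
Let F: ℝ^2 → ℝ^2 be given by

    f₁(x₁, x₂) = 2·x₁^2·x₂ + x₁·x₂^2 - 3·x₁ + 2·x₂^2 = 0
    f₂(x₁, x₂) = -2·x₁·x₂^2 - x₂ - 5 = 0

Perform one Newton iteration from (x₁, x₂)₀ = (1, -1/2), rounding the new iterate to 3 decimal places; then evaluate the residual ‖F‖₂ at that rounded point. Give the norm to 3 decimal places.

24.863

At (1, -1/2): F = (-3.250, -5.000).
Jacobian J = [[4·x₁·x₂ + x₂^2 - 3, 2·x₁^2 + 2·x₁·x₂ + 4·x₂], [-2·x₂^2, -4·x₁·x₂ - 1]].
At the point, J = [[-4.750, -1.000], [-0.500, 1.000]] (det J = -5.250).
Solving J·Δ = −F gives Δ = (-1.571, 4.214).
Then the next iterate is (x₁, x₂)₁ = (-0.571, 3.714).
Re-evaluating at (-0.571, 3.714): F = (23.84617, 7.03852), so ‖F‖₂ = 24.863.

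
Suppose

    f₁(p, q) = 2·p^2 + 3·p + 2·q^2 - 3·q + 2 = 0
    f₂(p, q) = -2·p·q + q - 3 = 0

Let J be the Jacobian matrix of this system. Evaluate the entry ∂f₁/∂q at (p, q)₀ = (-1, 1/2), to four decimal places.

-1.0000

∂f₁/∂q = 4·q - 3.
At (-1, 1/2) this is -1.0000.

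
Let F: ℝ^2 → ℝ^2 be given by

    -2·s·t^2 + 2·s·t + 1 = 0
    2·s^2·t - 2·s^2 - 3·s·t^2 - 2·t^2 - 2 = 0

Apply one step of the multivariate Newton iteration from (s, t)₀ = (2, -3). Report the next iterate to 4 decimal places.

At (2, -3): F = (-47.0000, -106.0000).
Jacobian J = [[-2·t^2 + 2·t, -4·s·t + 2·s], [4·s·t - 4·s - 3·t^2, 2·s^2 - 6·s·t - 4·t]].
At the point, J = [[-24.0000, 28.0000], [-59.0000, 56.0000]] (det J = 308.0000).
Solving J·Δ = −F gives Δ = (-1.0909, 0.7435).
Then the next iterate is (s, t)₁ = (0.9091, -2.2565).

(0.9091, -2.2565)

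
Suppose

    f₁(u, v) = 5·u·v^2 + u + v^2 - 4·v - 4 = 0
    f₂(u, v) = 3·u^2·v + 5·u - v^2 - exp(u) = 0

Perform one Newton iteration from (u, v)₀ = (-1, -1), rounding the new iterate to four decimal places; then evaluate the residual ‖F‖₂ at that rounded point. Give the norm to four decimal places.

3.5662

At (-1, -1): F = (-5.0000, -9.367879).
Jacobian J = [[5·v^2 + 1, 10·u·v + 2·v - 4], [6·u·v - exp(u) + 5, 3·u^2 - 2·v]].
At the point, J = [[6.0000, 4.0000], [10.632121, 5.0000]] (det J = -12.528482).
Solving J·Δ = −F gives Δ = (0.9955, -0.2432).
Then the next iterate is (u, v)₁ = (-0.0045, -1.2432).
Re-evaluating at (-0.0045, -1.2432): F = (2.479071, -2.563632), so ‖F‖₂ = 3.5662.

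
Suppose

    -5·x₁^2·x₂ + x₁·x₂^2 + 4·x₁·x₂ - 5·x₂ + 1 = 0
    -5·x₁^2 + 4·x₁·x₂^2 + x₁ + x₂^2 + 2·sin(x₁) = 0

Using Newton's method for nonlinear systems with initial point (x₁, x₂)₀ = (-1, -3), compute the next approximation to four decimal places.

At (-1, -3): F = (34.0000, -34.682942).
Jacobian J = [[-10·x₁·x₂ + x₂^2 + 4·x₂, -5·x₁^2 + 2·x₁·x₂ + 4·x₁ - 5], [-10·x₁ + 4·x₂^2 + 2·cos(x₁) + 1, 8·x₁·x₂ + 2·x₂]].
At the point, J = [[-33.0000, -8.0000], [48.080605, 18.0000]] (det J = -209.355163).
Solving J·Δ = −F gives Δ = (1.5979, -2.3415).
Then the next iterate is (x₁, x₂)₁ = (0.5979, -5.3415).

(0.5979, -5.3415)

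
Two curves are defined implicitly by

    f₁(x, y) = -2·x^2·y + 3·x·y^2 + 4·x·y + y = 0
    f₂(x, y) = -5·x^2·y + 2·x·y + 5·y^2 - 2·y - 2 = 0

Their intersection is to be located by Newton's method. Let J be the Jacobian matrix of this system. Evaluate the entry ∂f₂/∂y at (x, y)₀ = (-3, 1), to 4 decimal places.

-43.0000

∂f₂/∂y = -5·x^2 + 2·x + 10·y - 2.
At (-3, 1) this is -43.0000.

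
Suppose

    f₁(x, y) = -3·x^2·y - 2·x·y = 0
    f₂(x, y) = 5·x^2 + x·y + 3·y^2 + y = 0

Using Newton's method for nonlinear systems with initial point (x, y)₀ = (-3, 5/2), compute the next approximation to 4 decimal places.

(6.5870, 18.2609)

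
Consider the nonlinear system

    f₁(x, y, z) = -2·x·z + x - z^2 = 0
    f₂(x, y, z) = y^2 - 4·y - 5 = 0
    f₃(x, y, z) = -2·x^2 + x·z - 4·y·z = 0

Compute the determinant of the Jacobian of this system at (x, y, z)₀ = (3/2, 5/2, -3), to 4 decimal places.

-32.5000

J = [[-2·z + 1, 0, -2·x - 2·z], [0, 2·y - 4, 0], [-4·x + z, -4·z, x - 4·y]].
At the point, J = [[7.0000, 0.0000, 3.0000], [0.0000, 1.0000, 0.0000], [-9.0000, 12.0000, -8.5000]].
det J = -32.5000.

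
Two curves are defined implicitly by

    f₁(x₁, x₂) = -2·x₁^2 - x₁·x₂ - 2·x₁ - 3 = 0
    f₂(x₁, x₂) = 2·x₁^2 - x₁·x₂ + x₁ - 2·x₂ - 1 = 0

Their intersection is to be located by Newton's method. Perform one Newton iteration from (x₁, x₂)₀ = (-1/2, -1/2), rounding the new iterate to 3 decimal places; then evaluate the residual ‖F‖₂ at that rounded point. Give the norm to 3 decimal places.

207.511

At (-1/2, -1/2): F = (-2.750, -0.250).
Jacobian J = [[-4·x₁ - x₂ - 2, -x₁], [4·x₁ - x₂ + 1, -x₁ - 2]].
At the point, J = [[0.500, 0.500], [-0.500, -1.500]] (det J = -0.500).
Solving J·Δ = −F gives Δ = (8.500, -3.000).
Then the next iterate is (x₁, x₂)₁ = (8.000, -3.500).
Re-evaluating at (8.000, -3.500): F = (-119.000, 170.000), so ‖F‖₂ = 207.511.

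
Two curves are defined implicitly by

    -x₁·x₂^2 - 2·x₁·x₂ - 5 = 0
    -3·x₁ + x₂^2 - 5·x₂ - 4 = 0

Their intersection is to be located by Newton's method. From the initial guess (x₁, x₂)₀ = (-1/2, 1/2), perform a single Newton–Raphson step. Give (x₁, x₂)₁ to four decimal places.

At (-1/2, 1/2): F = (-4.3750, -4.7500).
Jacobian J = [[-x₂^2 - 2·x₂, -2·x₁·x₂ - 2·x₁], [-3, 2·x₂ - 5]].
At the point, J = [[-1.2500, 1.5000], [-3.0000, -4.0000]] (det J = 9.5000).
Solving J·Δ = −F gives Δ = (-2.5921, 0.7566).
Then the next iterate is (x₁, x₂)₁ = (-3.0921, 1.2566).

(-3.0921, 1.2566)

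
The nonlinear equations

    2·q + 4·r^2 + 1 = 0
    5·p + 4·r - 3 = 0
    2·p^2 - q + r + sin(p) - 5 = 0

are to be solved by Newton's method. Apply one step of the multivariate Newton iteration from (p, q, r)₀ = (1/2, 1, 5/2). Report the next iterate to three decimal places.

(-0.847, -6.088, 1.809)

At (1/2, 1, 5/2): F = (28.000, 9.500, -2.52057).
Jacobian J = [[0, 2, 8·r], [5, 0, 4], [4·p + cos(p), -1, 1]].
At the point, J = [[0.000, 2.000, 20.000], [5.000, 0.000, 4.000], [2.87758, -1.000, 1.000]] (det J = -86.97934).
Solving J·Δ = −F gives Δ = (-1.347, -7.088, -0.691).
Then the next iterate is (p, q, r)₁ = (-0.847, -6.088, 1.809).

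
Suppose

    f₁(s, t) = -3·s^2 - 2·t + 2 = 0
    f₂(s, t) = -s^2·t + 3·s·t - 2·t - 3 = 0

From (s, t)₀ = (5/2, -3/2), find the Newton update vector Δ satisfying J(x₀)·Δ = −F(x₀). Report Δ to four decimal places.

At (5/2, -3/2): F = (-13.7500, -1.8750).
Jacobian J = [[-6·s, -2], [-2·s·t + 3·t, -s^2 + 3·s - 2]].
At the point, J = [[-15.0000, -2.0000], [3.0000, -0.7500]] (det J = 17.2500).
Solving J·Δ = −F gives Δ = (-0.3804, -4.0217).

(-0.3804, -4.0217)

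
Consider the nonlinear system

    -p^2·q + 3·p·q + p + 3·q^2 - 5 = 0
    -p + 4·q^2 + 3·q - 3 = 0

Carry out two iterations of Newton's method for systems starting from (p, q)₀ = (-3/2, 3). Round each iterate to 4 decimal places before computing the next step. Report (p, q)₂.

At (-3/2, 3): F = (0.2500, 43.5000).
Jacobian J = [[-2·p·q + 3·q + 1, -p^2 + 3·p + 6·q], [-1, 8·q + 3]].
At the point, J = [[19.0000, 11.2500], [-1.0000, 27.0000]] (det J = 524.2500).
Solving J·Δ = −F gives Δ = (0.9206, -1.5770).
Then the next iterate is (p, q)₁ = (-0.5794, 1.4230).
Round to (-0.5794, 1.4230) and repeat: F = (-2.455779, 9.948116), J = [[6.917972, 6.464096], [-1.0000, 14.3840]].
Δ = (0.9401, -0.6262), so (p, q)₂ = (0.3607, 0.7968).

(0.3607, 0.7968)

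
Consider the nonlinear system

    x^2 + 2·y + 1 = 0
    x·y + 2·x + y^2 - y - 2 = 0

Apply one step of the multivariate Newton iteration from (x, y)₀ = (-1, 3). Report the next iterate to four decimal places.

At (-1, 3): F = (8.0000, -1.0000).
Jacobian J = [[2·x, 2], [y + 2, x + 2·y - 1]].
At the point, J = [[-2.0000, 2.0000], [5.0000, 4.0000]] (det J = -18.0000).
Solving J·Δ = −F gives Δ = (1.8889, -2.1111).
Then the next iterate is (x, y)₁ = (0.8889, 0.8889).

(0.8889, 0.8889)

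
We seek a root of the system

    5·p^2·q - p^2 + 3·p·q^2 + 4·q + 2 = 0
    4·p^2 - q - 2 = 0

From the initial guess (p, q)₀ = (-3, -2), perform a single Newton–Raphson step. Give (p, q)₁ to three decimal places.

(-1.512, -1.706)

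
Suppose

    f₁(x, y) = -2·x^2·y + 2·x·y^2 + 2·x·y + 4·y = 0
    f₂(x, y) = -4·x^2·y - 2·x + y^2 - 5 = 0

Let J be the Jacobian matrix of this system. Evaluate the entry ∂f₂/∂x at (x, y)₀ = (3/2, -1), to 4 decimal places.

10.0000

∂f₂/∂x = -8·x·y - 2.
At (3/2, -1) this is 10.0000.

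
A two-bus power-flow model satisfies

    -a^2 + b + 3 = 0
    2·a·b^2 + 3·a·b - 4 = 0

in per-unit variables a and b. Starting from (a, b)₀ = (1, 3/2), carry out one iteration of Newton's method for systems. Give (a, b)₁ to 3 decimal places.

(1.981, -0.037)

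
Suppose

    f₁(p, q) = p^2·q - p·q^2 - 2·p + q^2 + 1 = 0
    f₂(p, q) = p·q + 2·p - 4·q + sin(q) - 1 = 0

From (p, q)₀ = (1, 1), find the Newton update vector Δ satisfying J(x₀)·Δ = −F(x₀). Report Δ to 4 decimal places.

At (1, 1): F = (0.0000, -1.158529).
Jacobian J = [[2·p·q - q^2 - 2, p^2 - 2·p·q + 2·q], [q + 2, p + cos(q) - 4]].
At the point, J = [[-1.0000, 1.0000], [3.0000, -2.459698]] (det J = -0.540302).
Solving J·Δ = −F gives Δ = (2.1442, 2.1442).

(2.1442, 2.1442)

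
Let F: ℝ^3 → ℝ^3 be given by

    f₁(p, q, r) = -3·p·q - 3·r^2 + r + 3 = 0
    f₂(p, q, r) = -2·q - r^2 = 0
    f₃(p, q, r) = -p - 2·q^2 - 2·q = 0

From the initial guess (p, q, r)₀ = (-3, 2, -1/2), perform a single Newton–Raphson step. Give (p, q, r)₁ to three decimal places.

At (-3, 2, -1/2): F = (19.750, -4.250, -9.000).
Jacobian J = [[-3·q, -3·p, -6·r + 1], [0, -2, -2·r], [-1, -4·q - 2, 0]].
At the point, J = [[-6.000, 9.000, 4.000], [0.000, -2.000, 1.000], [-1.000, -10.000, 0.000]] (det J = -77.000).
Solving J·Δ = −F gives Δ = (2.786, -1.179, 1.893).
Then the next iterate is (p, q, r)₁ = (-0.214, 0.821, 1.393).

(-0.214, 0.821, 1.393)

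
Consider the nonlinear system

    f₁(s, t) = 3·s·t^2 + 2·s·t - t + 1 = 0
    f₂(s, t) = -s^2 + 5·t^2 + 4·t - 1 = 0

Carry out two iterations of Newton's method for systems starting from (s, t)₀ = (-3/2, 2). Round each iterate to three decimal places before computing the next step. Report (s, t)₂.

At (-3/2, 2): F = (-25.000, 24.750).
Jacobian J = [[3·t^2 + 2·t, 6·s·t + 2·s - 1], [-2·s, 10·t + 4]].
At the point, J = [[16.000, -22.000], [3.000, 24.000]] (det J = 450.000).
Solving J·Δ = −F gives Δ = (0.123, -1.047).
Then the next iterate is (s, t)₁ = (-1.377, 0.953).
Round to (-1.377, 0.953) and repeat: F = (-6.32937, 5.45692), J = [[4.63063, -11.62769], [2.754, 13.530]].
Δ = (0.234, -0.451), so (s, t)₂ = (-1.143, 0.502).

(-1.143, 0.502)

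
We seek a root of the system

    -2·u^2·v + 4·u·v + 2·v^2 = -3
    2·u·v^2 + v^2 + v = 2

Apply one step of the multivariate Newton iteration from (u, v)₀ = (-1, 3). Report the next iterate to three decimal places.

(-0.855, 1.921)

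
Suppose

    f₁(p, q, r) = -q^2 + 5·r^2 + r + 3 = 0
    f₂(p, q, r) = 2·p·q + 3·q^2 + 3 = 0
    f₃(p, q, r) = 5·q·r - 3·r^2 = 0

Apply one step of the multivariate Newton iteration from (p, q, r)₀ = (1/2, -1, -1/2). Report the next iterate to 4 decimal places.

At (1/2, -1, -1/2): F = (2.7500, 5.0000, 1.7500).
Jacobian J = [[0, -2·q, 10·r + 1], [2·q, 2·p + 6·q, 0], [0, 5·r, 5·q - 6·r]].
At the point, J = [[0.0000, 2.0000, -4.0000], [-2.0000, -5.0000, 0.0000], [0.0000, -2.5000, -2.0000]] (det J = -28.0000).
Solving J·Δ = −F gives Δ = (2.2321, 0.1071, 0.7411).
Then the next iterate is (p, q, r)₁ = (2.7321, -0.8929, 0.2411).

(2.7321, -0.8929, 0.2411)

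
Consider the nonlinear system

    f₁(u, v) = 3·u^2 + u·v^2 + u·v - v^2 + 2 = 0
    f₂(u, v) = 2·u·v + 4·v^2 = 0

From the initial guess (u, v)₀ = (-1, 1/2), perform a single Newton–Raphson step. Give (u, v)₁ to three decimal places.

At (-1, 1/2): F = (4.000, 0.000).
Jacobian J = [[6·u + v^2 + v, 2·u·v + u - 2·v], [2·v, 2·u + 8·v]].
At the point, J = [[-5.250, -3.000], [1.000, 2.000]] (det J = -7.500).
Solving J·Δ = −F gives Δ = (1.067, -0.533).
Then the next iterate is (u, v)₁ = (0.067, -0.033).

(0.067, -0.033)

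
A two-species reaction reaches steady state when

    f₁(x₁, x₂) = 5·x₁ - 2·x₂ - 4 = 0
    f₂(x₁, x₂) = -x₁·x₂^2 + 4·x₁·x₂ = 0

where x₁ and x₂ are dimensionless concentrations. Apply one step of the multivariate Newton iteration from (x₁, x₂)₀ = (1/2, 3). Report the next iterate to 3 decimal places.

(-10.000, -27.000)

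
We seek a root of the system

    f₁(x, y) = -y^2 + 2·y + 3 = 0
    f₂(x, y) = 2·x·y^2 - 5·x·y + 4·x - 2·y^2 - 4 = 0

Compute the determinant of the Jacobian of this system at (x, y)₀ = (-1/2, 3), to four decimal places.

J = [[0, -2·y + 2], [2·y^2 - 5·y + 4, 4·x·y - 5·x - 4·y]].
At the point, J = [[0.0000, -4.0000], [7.0000, -15.5000]].
det J = 28.0000.

28.0000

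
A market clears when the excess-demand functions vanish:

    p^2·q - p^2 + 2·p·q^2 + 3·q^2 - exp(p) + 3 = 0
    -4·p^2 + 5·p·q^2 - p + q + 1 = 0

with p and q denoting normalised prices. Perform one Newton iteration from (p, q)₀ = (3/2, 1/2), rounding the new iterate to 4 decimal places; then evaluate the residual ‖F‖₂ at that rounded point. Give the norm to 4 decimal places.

At (3/2, 1/2): F = (-1.106689, -7.1250).
Jacobian J = [[2·p·q - 2·p + 2·q^2 - exp(p), p^2 + 4·p·q + 6·q], [-8·p + 5·q^2 - 1, 10·p·q + 1]].
At the point, J = [[-5.481689, 8.2500], [-11.7500, 8.5000]] (det J = 50.343143).
Solving J·Δ = −F gives Δ = (-0.9808, -0.5175).
Then the next iterate is (p, q)₁ = (0.5192, -0.0175).
Re-evaluating at (0.5192, -0.0175): F = (1.046268, -0.614180), so ‖F‖₂ = 1.2132.

1.2132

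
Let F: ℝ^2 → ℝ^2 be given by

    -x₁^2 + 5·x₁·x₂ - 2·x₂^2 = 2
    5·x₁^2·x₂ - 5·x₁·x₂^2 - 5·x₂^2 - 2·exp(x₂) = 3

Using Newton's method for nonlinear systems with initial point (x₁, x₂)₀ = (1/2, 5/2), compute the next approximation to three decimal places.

At (1/2, 5/2): F = (-8.500, -71.11499).
Jacobian J = [[-2·x₁ + 5·x₂, 5·x₁ - 4·x₂], [10·x₁·x₂ - 5·x₂^2, 5·x₁^2 - 10·x₁·x₂ - 10·x₂ - 2·exp(x₂)]].
At the point, J = [[11.500, -7.500], [-18.750, -60.61499]] (det J = -837.69736).
Solving J·Δ = −F gives Δ = (-0.022, -1.167).
Then the next iterate is (x₁, x₂)₁ = (0.478, 1.333).

(0.478, 1.333)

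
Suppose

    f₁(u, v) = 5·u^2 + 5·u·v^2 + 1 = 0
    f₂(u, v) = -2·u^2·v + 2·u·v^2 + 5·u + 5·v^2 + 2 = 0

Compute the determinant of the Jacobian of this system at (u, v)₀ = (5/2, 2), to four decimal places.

J = [[10·u + 5·v^2, 10·u·v], [-4·u·v + 2·v^2 + 5, -2·u^2 + 4·u·v + 10·v]].
At the point, J = [[45.0000, 50.0000], [-7.0000, 27.5000]].
det J = 1587.5000.

1587.5000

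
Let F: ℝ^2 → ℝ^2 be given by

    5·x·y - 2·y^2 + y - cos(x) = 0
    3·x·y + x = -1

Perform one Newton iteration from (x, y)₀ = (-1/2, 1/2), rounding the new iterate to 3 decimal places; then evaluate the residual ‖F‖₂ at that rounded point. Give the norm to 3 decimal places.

1.083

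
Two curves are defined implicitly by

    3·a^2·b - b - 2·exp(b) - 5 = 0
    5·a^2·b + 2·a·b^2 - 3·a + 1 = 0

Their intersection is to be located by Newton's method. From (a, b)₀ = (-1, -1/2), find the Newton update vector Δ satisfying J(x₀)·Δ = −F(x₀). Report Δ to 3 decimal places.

(2.694, -1.105)

At (-1, -1/2): F = (-7.21306, 1.000).
Jacobian J = [[6·a·b, 3·a^2 - 2·exp(b) - 1], [10·a·b + 2·b^2 - 3, 5·a^2 + 4·a·b]].
At the point, J = [[3.000, 0.78694], [2.500, 7.000]] (det J = 19.03265).
Solving J·Δ = −F gives Δ = (2.694, -1.105).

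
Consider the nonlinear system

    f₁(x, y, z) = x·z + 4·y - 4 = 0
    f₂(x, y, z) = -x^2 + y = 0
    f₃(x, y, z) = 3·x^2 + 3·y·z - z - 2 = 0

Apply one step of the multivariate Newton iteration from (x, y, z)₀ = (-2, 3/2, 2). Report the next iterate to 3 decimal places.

At (-2, 3/2, 2): F = (-2.000, -2.500, 17.000).
Jacobian J = [[z, 4, x], [-2·x, 1, 0], [6·x, 3·z, 3·y - 1]].
At the point, J = [[2.000, 4.000, -2.000], [4.000, 1.000, 0.000], [-12.000, 6.000, 3.500]] (det J = -121.000).
Solving J·Δ = −F gives Δ = (0.760, -0.541, -1.322).
Then the next iterate is (x, y, z)₁ = (-1.240, 0.959, 0.678).

(-1.240, 0.959, 0.678)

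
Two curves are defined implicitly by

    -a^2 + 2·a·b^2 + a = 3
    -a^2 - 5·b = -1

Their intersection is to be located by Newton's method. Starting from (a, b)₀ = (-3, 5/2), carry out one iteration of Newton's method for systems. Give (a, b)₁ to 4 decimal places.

(1.2727, 3.5273)

At (-3, 5/2): F = (-52.5000, -20.5000).
Jacobian J = [[-2·a + 2·b^2 + 1, 4·a·b], [-2·a, -5]].
At the point, J = [[19.5000, -30.0000], [6.0000, -5.0000]] (det J = 82.5000).
Solving J·Δ = −F gives Δ = (4.2727, 1.0273).
Then the next iterate is (a, b)₁ = (1.2727, 3.5273).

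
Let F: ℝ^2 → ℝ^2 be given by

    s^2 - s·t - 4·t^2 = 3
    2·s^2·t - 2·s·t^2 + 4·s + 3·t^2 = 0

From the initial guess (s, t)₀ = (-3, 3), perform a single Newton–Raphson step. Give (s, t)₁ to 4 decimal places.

(-2.3693, 1.7297)

At (-3, 3): F = (-21.0000, 123.0000).
Jacobian J = [[2·s - t, -s - 8·t], [4·s·t - 2·t^2 + 4, 2·s^2 - 4·s·t + 6·t]].
At the point, J = [[-9.0000, -21.0000], [-50.0000, 72.0000]] (det J = -1698.0000).
Solving J·Δ = −F gives Δ = (0.6307, -1.2703).
Then the next iterate is (s, t)₁ = (-2.3693, 1.7297).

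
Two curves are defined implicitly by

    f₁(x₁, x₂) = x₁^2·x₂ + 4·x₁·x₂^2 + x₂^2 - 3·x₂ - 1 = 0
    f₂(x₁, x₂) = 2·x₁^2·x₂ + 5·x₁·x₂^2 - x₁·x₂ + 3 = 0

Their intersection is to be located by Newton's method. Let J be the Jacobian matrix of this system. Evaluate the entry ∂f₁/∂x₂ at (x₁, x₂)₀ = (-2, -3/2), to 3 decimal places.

∂f₁/∂x₂ = x₁^2 + 8·x₁·x₂ + 2·x₂ - 3.
At (-2, -3/2) this is 22.000.

22.000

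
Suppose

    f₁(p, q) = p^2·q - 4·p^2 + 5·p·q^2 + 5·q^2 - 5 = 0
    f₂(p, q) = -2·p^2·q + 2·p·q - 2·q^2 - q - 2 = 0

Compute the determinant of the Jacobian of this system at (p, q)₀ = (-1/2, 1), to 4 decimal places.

J = [[2·p·q - 8·p + 5·q^2, p^2 + 10·p·q + 10·q], [-4·p·q + 2·q, -2·p^2 + 2·p - 4·q - 1]].
At the point, J = [[8.0000, 5.2500], [4.0000, -6.5000]].
det J = -73.0000.

-73.0000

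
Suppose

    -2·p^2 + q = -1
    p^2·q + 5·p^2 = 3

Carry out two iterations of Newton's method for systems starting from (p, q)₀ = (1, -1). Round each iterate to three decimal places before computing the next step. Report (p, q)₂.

(0.763, 0.163)

At (1, -1): F = (-2.000, 1.000).
Jacobian J = [[-4·p, 1], [2·p·q + 10·p, p^2]].
At the point, J = [[-4.000, 1.000], [8.000, 1.000]] (det J = -12.000).
Solving J·Δ = −F gives Δ = (-0.250, 1.000).
Then the next iterate is (p, q)₁ = (0.750, 0.000).
Round to (0.750, 0.000) and repeat: F = (-0.125, -0.18750), J = [[-3.000, 1.000], [7.500, 0.56250]].
Δ = (0.013, 0.163), so (p, q)₂ = (0.763, 0.163).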